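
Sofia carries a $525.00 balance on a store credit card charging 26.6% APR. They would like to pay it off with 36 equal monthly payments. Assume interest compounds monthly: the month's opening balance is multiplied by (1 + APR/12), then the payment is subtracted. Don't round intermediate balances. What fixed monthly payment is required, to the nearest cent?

Monthly rate r = 26.6%/12 = 2.21667% = 0.0221667.
Level-payment amortization: P = B₀·r / (1 − (1+r)^(−n)) = 525.00·0.0221667 / (1 − 1.02217^(−36)).
Denominator 1 − (1+r)^(−36) = 0.545830166.
P = 11.6375 / 0.545830166 ≈ 21.32.

$21.32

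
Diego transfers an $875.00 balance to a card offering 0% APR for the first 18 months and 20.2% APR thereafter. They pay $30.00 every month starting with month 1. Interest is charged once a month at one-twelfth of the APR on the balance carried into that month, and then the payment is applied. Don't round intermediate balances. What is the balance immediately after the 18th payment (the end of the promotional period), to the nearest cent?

Promo months 1–18 at r₀ = 0%/12 = 0; months 19+ at r₁ = 20.2%/12 = 0.0168333.
After month 18 (no interest yet): B = $875.00 − 18·$30.00 = $335.00.

$335.00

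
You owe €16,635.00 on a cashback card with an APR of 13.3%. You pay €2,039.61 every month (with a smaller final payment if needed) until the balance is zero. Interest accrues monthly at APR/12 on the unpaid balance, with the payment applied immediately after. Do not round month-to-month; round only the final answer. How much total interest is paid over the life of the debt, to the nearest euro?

Monthly rate r = 13.3%/12 = 1.10833% = 0.0110833.
Payoff takes n = ⌈−ln(1 − rB₀/P)/ln(1+r)⌉ = ⌈8.596⌉ = 9 payments; the last is €1,217.76.
Total paid = 8·€2,039.61 + €1,217.76 = €17,534.64.
Total interest = total paid − principal = €17,534.64 − €16,635.00 = €899.64.

€900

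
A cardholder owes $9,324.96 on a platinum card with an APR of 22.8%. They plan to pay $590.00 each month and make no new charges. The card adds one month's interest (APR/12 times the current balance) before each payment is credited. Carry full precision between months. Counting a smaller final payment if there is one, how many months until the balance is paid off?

19 months

Monthly rate r = 22.8%/12 = 1.9% = 0.019.
Recurrence: B ← B·(1+r) − $590.00.
Month 1: interest $177.17; balance after payment $8,912.13.
Month 2: interest $169.33; balance after payment $8,491.46.
Closed form: n = −ln(1 − rB₀/P)/ln(1+r) = −ln(0.6997)/ln(1.019) ≈ 18.973, so the balance reaches zero during payment 19.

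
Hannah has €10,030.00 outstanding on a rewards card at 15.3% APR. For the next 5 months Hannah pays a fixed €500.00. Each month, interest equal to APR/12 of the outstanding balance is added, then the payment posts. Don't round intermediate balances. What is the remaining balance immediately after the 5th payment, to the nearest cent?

€8,121.36

Monthly rate r = 15.3%/12 = 1.275% = 0.01275.
Each month: B ← B·(1+r) − €500.00.
Month 1: interest €127.88; balance after payment €9,657.88.
Month 2: interest €123.14; balance after payment €9,281.02.
Month 3: interest €118.33; balance after payment €8,899.35.
Month 4: interest €113.47; balance after payment €8,512.82.
Month 5: interest €108.54; balance after payment €8,121.36.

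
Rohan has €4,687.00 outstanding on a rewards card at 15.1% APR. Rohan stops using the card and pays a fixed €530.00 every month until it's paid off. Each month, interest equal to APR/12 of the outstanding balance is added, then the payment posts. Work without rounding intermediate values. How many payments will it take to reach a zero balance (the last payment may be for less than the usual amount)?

Monthly rate r = 15.1%/12 = 1.25833% = 0.0125833.
Recurrence: B ← B·(1+r) − €530.00.
Month 1: interest €58.98; balance after payment €4,215.98.
Month 2: interest €53.05; balance after payment €3,739.03.
Closed form: n = −ln(1 − rB₀/P)/ln(1+r) = −ln(0.88872)/ln(1.01258) ≈ 9.434, so the balance reaches zero during payment 10.

10 payments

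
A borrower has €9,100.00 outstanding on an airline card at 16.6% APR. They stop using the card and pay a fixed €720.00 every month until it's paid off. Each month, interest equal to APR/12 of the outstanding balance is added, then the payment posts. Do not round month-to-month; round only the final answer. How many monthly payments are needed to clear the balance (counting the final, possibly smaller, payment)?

14 payments

Monthly rate r = 16.6%/12 = 1.38333% = 0.0138333.
Recurrence: B ← B·(1+r) − €720.00.
Month 1: interest €125.88; balance after payment €8,505.88.
Month 2: interest €117.66; balance after payment €7,903.55.
Closed form: n = −ln(1 − rB₀/P)/ln(1+r) = −ln(0.82516)/ln(1.01383) ≈ 13.988, so the balance reaches zero during payment 14.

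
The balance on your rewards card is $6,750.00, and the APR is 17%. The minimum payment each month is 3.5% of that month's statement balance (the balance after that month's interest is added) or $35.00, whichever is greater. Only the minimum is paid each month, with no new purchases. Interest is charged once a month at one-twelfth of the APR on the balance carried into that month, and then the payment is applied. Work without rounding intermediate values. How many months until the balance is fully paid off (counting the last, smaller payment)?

126 months

Monthly rate r = 17%/12 = 1.41667% = 0.0141667.
While 3.5% of the post-interest balance exceeds $35.00, each month B ← (B·(1+r))·(1 − 0.035), i.e. B shrinks by the factor (1+r)·0.965 = 0.97867.
This holds for months 1–90. Entering month 91 the balance is $969.62; 3.5% of the post-interest balance is now below $35.00, so the flat $35.00 minimum applies from here.
From month 91 a fixed $35.00 at rate r clears $969.62 in 36 more payments. Total: 90 + 36 = 126 months.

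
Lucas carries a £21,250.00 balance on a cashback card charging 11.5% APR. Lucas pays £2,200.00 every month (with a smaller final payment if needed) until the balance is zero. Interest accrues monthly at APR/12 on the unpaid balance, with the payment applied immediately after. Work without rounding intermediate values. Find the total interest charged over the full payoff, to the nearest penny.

£1,157.02

Monthly rate r = 11.5%/12 = 0.958333% = 0.00958333.
Payoff takes n = ⌈−ln(1 − rB₀/P)/ln(1+r)⌉ = ⌈10.184⌉ = 11 payments; the last is £407.02.
Total paid = 10·£2,200.00 + £407.02 = £22,407.02.
Total interest = total paid − principal = £22,407.02 − £21,250.00 = £1,157.02.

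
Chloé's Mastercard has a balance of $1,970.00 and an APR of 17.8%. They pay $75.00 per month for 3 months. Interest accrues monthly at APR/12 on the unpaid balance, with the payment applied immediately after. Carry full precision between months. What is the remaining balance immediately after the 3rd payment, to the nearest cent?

$1,830.62

Monthly rate r = 17.8%/12 = 1.48333% = 0.0148333.
Each month: B ← B·(1+r) − $75.00.
Month 1: interest $29.22; balance after payment $1,924.22.
Month 2: interest $28.54; balance after payment $1,877.76.
Month 3: interest $27.85; balance after payment $1,830.62.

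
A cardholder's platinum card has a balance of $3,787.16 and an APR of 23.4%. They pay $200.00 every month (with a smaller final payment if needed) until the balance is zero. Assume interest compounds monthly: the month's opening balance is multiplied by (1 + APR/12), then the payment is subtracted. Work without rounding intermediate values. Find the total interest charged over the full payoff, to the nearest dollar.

$986

Monthly rate r = 23.4%/12 = 1.95% = 0.0195.
Payoff takes n = ⌈−ln(1 − rB₀/P)/ln(1+r)⌉ = ⌈23.863⌉ = 24 payments; the last is $172.76.
Total paid = 23·$200.00 + $172.76 = $4,772.76.
Total interest = total paid − principal = $4,772.76 − $3,787.16 = $985.60.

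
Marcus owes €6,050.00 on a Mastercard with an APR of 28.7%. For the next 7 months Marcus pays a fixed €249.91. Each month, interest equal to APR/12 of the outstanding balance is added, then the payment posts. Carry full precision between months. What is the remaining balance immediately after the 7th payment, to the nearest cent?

€5,258.50

Monthly rate r = 28.7%/12 = 2.39167% = 0.0239167.
Each month: B ← B·(1+r) − €249.91.
Month 1: interest €144.70; balance after payment €5,944.79.
Month 2: interest €142.18; balance after payment €5,837.06.
Month 3: interest €139.60; balance after payment €5,726.75.
Month 4: interest €136.96; balance after payment €5,613.80.
Month 5: interest €134.26; balance after payment €5,498.16.
Month 6: interest €131.50; balance after payment €5,379.74.
Month 7: interest €128.67; balance after payment €5,258.50.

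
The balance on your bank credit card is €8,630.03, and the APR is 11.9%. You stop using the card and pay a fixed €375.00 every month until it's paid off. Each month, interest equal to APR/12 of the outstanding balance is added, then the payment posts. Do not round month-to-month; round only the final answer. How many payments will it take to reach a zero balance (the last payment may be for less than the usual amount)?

27 payments

Monthly rate r = 11.9%/12 = 0.991667% = 0.00991667.
Recurrence: B ← B·(1+r) − €375.00.
Month 1: interest €85.58; balance after payment €8,340.61.
Month 2: interest €82.71; balance after payment €8,048.32.
Closed form: n = −ln(1 − rB₀/P)/ln(1+r) = −ln(0.77178)/ln(1.00992) ≈ 26.252, so the balance reaches zero during payment 27.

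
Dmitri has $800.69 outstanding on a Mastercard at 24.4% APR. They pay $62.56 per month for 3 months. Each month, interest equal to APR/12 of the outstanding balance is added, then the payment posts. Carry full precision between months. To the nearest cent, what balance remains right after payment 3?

Monthly rate r = 24.4%/12 = 2.03333% = 0.0203333.
Each month: B ← B·(1+r) − $62.56.
Month 1: interest $16.28; balance after payment $754.41.
Month 2: interest $15.34; balance after payment $707.19.
Month 3: interest $14.38; balance after payment $659.01.

$659.01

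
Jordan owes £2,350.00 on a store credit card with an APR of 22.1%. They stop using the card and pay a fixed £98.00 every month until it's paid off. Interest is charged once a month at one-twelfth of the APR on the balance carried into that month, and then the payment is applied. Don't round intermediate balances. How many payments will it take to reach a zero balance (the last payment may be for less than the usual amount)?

Monthly rate r = 22.1%/12 = 1.84167% = 0.0184167.
Recurrence: B ← B·(1+r) − £98.00.
Month 1: interest £43.28; balance after payment £2,295.28.
Month 2: interest £42.27; balance after payment £2,239.55.
Closed form: n = −ln(1 − rB₀/P)/ln(1+r) = −ln(0.55838)/ln(1.01842) ≈ 31.932, so the balance reaches zero during payment 32.

32 payments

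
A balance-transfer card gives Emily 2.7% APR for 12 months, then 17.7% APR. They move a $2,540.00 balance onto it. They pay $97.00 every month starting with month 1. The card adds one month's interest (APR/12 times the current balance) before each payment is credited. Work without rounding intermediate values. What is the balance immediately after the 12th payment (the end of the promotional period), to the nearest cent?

$1,430.92

Promo months 1–12 at r₀ = 2.7%/12 = 0.00225; months 13+ at r₁ = 17.7%/12 = 0.01475.
After month 12: iterate B ← B·(1+r₀) − $97.00 for 12 months → $1,430.92.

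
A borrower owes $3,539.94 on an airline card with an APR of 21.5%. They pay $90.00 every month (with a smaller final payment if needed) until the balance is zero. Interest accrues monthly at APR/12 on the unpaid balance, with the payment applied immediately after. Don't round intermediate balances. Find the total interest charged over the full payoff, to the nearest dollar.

Monthly rate r = 21.5%/12 = 1.79167% = 0.0179167.
Payoff takes n = ⌈−ln(1 − rB₀/P)/ln(1+r)⌉ = ⌈68.690⌉ = 69 payments; the last is $62.26.
Total paid = 68·$90.00 + $62.26 = $6,182.26.
Total interest = total paid − principal = $6,182.26 − $3,539.94 = $2,642.32.

$2,642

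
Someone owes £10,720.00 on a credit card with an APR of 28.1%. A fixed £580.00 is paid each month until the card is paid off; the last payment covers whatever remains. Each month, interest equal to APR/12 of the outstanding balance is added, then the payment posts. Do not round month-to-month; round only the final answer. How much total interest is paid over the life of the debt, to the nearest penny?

Monthly rate r = 28.1%/12 = 2.34167% = 0.0234167.
Payoff takes n = ⌈−ln(1 − rB₀/P)/ln(1+r)⌉ = ⌈24.498⌉ = 25 payments; the last is £290.61.
Total paid = 24·£580.00 + £290.61 = £14,210.61.
Total interest = total paid − principal = £14,210.61 − £10,720.00 = £3,490.61.

£3,490.61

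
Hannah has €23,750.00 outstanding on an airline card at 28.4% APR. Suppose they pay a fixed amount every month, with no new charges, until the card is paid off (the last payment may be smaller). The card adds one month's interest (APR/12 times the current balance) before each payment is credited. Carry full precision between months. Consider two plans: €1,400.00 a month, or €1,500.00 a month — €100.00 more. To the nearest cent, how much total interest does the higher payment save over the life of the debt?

€610.71

Monthly rate r = 28.4%/12 = 2.36667% = 0.0236667.
At €1,400.00/mo: n = ⌈−ln(1 − rB₀/P)/ln(1+r)⌉ = 22 payments (last €1,323.52); total interest = total paid − €23,750.00 = €6,973.52.
At €1,500.00/mo: 21 payments (last €112.81); total interest €6,362.81.
Interest saved = €6,973.52 − €6,362.81 = €610.71.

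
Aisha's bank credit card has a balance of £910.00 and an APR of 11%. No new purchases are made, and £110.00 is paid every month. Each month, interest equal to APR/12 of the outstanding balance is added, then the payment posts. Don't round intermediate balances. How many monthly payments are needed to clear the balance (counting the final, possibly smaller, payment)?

9 months

Monthly rate r = 11%/12 = 0.916667% = 0.00916667.
Recurrence: B ← B·(1+r) − £110.00.
Month 1: interest £8.34; balance after payment £808.34.
Month 2: interest £7.41; balance after payment £705.75.
Closed form: n = −ln(1 − rB₀/P)/ln(1+r) = −ln(0.92417)/ln(1.00917) ≈ 8.643, so the balance reaches zero during payment 9.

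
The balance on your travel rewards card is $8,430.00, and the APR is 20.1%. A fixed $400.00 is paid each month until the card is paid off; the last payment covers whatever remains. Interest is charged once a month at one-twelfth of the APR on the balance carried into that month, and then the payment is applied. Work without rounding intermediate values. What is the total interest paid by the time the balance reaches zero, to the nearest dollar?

Monthly rate r = 20.1%/12 = 1.675% = 0.01675.
Payoff takes n = ⌈−ln(1 − rB₀/P)/ln(1+r)⌉ = ⌈26.212⌉ = 27 payments; the last is $85.46.
Total paid = 26·$400.00 + $85.46 = $10,485.46.
Total interest = total paid − principal = $10,485.46 − $8,430.00 = $2,055.46.

$2,055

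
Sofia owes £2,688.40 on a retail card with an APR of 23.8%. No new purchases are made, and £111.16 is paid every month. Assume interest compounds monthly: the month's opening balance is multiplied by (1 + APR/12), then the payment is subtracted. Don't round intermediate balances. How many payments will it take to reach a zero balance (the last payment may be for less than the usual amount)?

Monthly rate r = 23.8%/12 = 1.98333% = 0.0198333.
Recurrence: B ← B·(1+r) − £111.16.
Month 1: interest £53.32; balance after payment £2,630.56.
Month 2: interest £52.17; balance after payment £2,571.57.
Closed form: n = −ln(1 − rB₀/P)/ln(1+r) = −ln(0.52033)/ln(1.01983) ≈ 33.265, so the balance reaches zero during payment 34.

34 months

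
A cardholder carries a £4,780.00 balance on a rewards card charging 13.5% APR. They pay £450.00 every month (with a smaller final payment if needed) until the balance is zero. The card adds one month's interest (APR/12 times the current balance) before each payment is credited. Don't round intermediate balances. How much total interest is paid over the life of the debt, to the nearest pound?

Monthly rate r = 13.5%/12 = 1.125% = 0.01125.
Payoff takes n = ⌈−ln(1 − rB₀/P)/ln(1+r)⌉ = ⌈11.376⌉ = 12 payments; the last is £169.79.
Total paid = 11·£450.00 + £169.79 = £5,119.79.
Total interest = total paid − principal = £5,119.79 − £4,780.00 = £339.79.

£340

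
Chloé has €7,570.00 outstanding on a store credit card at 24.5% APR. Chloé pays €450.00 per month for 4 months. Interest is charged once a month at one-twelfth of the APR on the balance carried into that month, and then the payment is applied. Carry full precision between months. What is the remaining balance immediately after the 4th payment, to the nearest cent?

Monthly rate r = 24.5%/12 = 2.04167% = 0.0204167.
Each month: B ← B·(1+r) − €450.00.
Month 1: interest €154.55; balance after payment €7,274.55.
Month 2: interest €148.52; balance after payment €6,973.08.
Month 3: interest €142.37; balance after payment €6,665.44.
Month 4: interest €136.09; balance after payment €6,351.53.

€6,351.53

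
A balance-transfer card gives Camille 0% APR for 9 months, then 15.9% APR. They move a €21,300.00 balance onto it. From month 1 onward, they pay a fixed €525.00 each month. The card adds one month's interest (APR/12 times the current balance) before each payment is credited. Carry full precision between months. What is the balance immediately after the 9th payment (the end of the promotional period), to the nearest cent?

Promo months 1–9 at r₀ = 0%/12 = 0; months 10+ at r₁ = 15.9%/12 = 0.01325.
After month 9 (no interest yet): B = €21,300.00 − 9·€525.00 = €16,575.00.

€16,575.00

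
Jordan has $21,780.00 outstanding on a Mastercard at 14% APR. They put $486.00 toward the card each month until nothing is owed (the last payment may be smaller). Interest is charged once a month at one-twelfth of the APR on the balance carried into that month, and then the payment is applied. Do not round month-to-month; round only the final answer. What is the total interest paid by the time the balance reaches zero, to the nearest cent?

$9,222.14

Monthly rate r = 14%/12 = 1.16667% = 0.0116667.
Payoff takes n = ⌈−ln(1 − rB₀/P)/ln(1+r)⌉ = ⌈63.789⌉ = 64 payments; the last is $384.14.
Total paid = 63·$486.00 + $384.14 = $31,002.14.
Total interest = total paid − principal = $31,002.14 − $21,780.00 = $9,222.14.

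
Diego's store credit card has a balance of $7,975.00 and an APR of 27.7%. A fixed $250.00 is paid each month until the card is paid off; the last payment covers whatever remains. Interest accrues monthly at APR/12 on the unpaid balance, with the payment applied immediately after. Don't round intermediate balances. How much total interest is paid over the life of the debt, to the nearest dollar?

$6,630

Monthly rate r = 27.7%/12 = 2.30833% = 0.0230833.
Payoff takes n = ⌈−ln(1 − rB₀/P)/ln(1+r)⌉ = ⌈58.418⌉ = 59 payments; the last is $105.31.
Total paid = 58·$250.00 + $105.31 = $14,605.31.
Total interest = total paid − principal = $14,605.31 − $7,975.00 = $6,630.31.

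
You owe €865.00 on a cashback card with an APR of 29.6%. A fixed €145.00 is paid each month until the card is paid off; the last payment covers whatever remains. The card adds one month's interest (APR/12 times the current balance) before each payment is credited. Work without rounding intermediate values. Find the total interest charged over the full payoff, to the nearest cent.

Monthly rate r = 29.6%/12 = 2.46667% = 0.0246667.
Payoff takes n = ⌈−ln(1 − rB₀/P)/ln(1+r)⌉ = ⌈6.532⌉ = 7 payments; the last is €77.60.
Total paid = 6·€145.00 + €77.60 = €947.60.
Total interest = total paid − principal = €947.60 − €865.00 = €82.60.

€82.60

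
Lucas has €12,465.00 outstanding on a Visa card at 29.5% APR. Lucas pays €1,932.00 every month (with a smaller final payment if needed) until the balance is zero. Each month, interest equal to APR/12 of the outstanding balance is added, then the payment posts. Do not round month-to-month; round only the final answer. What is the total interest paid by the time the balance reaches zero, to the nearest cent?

Monthly rate r = 29.5%/12 = 2.45833% = 0.0245833.
Payoff takes n = ⌈−ln(1 − rB₀/P)/ln(1+r)⌉ = ⌈7.111⌉ = 8 payments; the last is €216.78.
Total paid = 7·€1,932.00 + €216.78 = €13,740.78.
Total interest = total paid − principal = €13,740.78 − €12,465.00 = €1,275.78.

€1,275.78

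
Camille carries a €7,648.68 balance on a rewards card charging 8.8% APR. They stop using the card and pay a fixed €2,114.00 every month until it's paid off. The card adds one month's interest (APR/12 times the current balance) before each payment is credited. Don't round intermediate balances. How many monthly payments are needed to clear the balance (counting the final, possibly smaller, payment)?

4 months

Monthly rate r = 8.8%/12 = 0.733333% = 0.00733333.
Recurrence: B ← B·(1+r) − €2,114.00.
Month 1: interest €56.09; balance after payment €5,590.77.
Month 2: interest €41.00; balance after payment €3,517.77.
Month 3: interest €25.80; balance after payment €1,429.57.
Month 4: interest €10.48; balance after payment €0.00.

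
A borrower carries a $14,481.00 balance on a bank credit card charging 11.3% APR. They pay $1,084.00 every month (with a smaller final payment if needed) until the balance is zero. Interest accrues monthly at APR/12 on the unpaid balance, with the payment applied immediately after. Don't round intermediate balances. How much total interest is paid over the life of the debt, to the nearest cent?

$1,069.13

Monthly rate r = 11.3%/12 = 0.941667% = 0.00941667.
Payoff takes n = ⌈−ln(1 − rB₀/P)/ln(1+r)⌉ = ⌈14.344⌉ = 15 payments; the last is $374.13.
Total paid = 14·$1,084.00 + $374.13 = $15,550.13.
Total interest = total paid − principal = $15,550.13 − $14,481.00 = $1,069.13.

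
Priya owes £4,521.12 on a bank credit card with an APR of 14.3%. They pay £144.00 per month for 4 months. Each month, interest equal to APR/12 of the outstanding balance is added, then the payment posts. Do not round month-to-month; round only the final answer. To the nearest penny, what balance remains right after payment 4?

£4,154.13

Monthly rate r = 14.3%/12 = 1.19167% = 0.0119167.
Each month: B ← B·(1+r) − £144.00.
Month 1: interest £53.88; balance after payment £4,431.00.
Month 2: interest £52.80; balance after payment £4,339.80.
Month 3: interest £51.72; balance after payment £4,247.52.
Month 4: interest £50.62; balance after payment £4,154.13.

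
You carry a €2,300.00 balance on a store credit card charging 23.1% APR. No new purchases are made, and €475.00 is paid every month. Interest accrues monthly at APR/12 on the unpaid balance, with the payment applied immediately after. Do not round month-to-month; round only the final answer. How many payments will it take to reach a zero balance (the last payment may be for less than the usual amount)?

Monthly rate r = 23.1%/12 = 1.925% = 0.01925.
Recurrence: B ← B·(1+r) − €475.00.
Month 1: interest €44.27; balance after payment €1,869.28.
Month 2: interest €35.98; balance after payment €1,430.26.
Month 3: interest €27.53; balance after payment €982.79.
Month 4: interest €18.92; balance after payment €526.71.
Month 5: interest €10.14; balance after payment €61.85.
Month 6: interest €1.19; balance after payment €0.00.

6 months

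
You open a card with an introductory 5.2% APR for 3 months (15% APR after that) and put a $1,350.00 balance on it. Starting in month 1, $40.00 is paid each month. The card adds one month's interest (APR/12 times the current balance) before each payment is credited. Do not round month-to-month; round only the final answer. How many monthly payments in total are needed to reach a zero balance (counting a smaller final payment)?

Promo months 1–3 at r₀ = 5.2%/12 = 0.00433333; months 4+ at r₁ = 15%/12 = 0.0125.
After month 3: iterate B ← B·(1+r₀) − $40.00 for 3 months → $1,247.11.
Then at r₁ with $40.00/mo: n₂ = −ln(1 − r₁·B/P)/ln(1+r₁) ≈ 39.75 → 40 more payments.

43 months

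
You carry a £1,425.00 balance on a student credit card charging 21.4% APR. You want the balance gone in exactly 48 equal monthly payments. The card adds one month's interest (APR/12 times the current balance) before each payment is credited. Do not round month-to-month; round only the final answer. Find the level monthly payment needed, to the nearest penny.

£44.43

Monthly rate r = 21.4%/12 = 1.78333% = 0.0178333.
Level-payment amortization: P = B₀·r / (1 − (1+r)^(−n)) = 1425.00·0.0178333 / (1 − 1.01783^(−48)).
Denominator 1 − (1+r)^(−48) = 0.571925007.
P = 25.4125 / 0.571925007 ≈ 44.43.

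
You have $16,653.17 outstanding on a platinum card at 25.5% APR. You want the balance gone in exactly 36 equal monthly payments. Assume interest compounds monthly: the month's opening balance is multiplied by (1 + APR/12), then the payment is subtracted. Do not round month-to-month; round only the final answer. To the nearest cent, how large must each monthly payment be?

$666.54

Monthly rate r = 25.5%/12 = 2.125% = 0.02125.
Level-payment amortization: P = B₀·r / (1 − (1+r)^(−n)) = 16653.17·0.02125 / (1 − 1.02125^(−36)).
Denominator 1 − (1+r)^(−36) = 0.530921534.
P = 353.88 / 0.530921534 ≈ 666.54.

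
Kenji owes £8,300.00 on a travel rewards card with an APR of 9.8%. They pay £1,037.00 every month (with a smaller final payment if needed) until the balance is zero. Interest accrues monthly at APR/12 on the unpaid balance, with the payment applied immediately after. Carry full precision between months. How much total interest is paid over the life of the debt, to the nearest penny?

£319.60

Monthly rate r = 9.8%/12 = 0.816667% = 0.00816667.
Payoff takes n = ⌈−ln(1 − rB₀/P)/ln(1+r)⌉ = ⌈8.311⌉ = 9 payments; the last is £323.60.
Total paid = 8·£1,037.00 + £323.60 = £8,619.60.
Total interest = total paid − principal = £8,619.60 − £8,300.00 = £319.60.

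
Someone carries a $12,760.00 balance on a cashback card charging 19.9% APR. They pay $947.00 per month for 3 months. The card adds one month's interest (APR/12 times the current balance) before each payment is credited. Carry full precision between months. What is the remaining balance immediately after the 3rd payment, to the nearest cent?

$10,517.02

Monthly rate r = 19.9%/12 = 1.65833% = 0.0165833.
Each month: B ← B·(1+r) − $947.00.
Month 1: interest $211.60; balance after payment $12,024.60.
Month 2: interest $199.41; balance after payment $11,277.01.
Month 3: interest $187.01; balance after payment $10,517.02.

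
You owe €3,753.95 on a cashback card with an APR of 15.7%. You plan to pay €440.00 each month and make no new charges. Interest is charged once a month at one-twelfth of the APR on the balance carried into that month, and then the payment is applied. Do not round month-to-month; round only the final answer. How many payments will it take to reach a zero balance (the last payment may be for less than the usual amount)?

Monthly rate r = 15.7%/12 = 1.30833% = 0.0130833.
Recurrence: B ← B·(1+r) − €440.00.
Month 1: interest €49.11; balance after payment €3,363.06.
Month 2: interest €44.00; balance after payment €2,967.06.
Closed form: n = −ln(1 − rB₀/P)/ln(1+r) = −ln(0.88838)/ln(1.01308) ≈ 9.106, so the balance reaches zero during payment 10.

10 months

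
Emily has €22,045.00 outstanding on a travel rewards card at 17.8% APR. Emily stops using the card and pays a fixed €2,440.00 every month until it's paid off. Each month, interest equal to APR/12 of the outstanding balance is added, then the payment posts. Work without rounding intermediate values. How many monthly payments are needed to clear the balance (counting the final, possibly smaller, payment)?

10 payments

Monthly rate r = 17.8%/12 = 1.48333% = 0.0148333.
Recurrence: B ← B·(1+r) − €2,440.00.
Month 1: interest €327.00; balance after payment €19,932.00.
Month 2: interest €295.66; balance after payment €17,787.66.
Closed form: n = −ln(1 − rB₀/P)/ln(1+r) = −ln(0.86598)/ln(1.01483) ≈ 9.772, so the balance reaches zero during payment 10.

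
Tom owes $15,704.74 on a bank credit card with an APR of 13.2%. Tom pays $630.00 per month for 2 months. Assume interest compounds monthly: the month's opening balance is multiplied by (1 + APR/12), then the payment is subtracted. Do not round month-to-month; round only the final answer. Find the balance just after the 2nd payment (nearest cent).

$14,785.21

Monthly rate r = 13.2%/12 = 1.1% = 0.011.
Each month: B ← B·(1+r) − $630.00.
Month 1: interest $172.75; balance after payment $15,247.49.
Month 2: interest $167.72; balance after payment $14,785.21.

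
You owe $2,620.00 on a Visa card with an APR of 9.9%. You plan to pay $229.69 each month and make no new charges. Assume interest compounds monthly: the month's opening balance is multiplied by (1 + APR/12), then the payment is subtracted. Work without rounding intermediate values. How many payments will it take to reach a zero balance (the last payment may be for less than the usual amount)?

13 months

Monthly rate r = 9.9%/12 = 0.825% = 0.00825.
Recurrence: B ← B·(1+r) − $229.69.
Month 1: interest $21.62; balance after payment $2,411.92.
Month 2: interest $19.90; balance after payment $2,202.13.
Closed form: n = −ln(1 − rB₀/P)/ln(1+r) = −ln(0.90589)/ln(1.00825) ≈ 12.029, so the balance reaches zero during payment 13.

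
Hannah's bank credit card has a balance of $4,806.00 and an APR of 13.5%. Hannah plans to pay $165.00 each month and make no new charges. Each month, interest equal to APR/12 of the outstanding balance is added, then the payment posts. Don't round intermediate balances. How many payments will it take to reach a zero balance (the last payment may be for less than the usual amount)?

36 months

Monthly rate r = 13.5%/12 = 1.125% = 0.01125.
Recurrence: B ← B·(1+r) − $165.00.
Month 1: interest $54.07; balance after payment $4,695.07.
Month 2: interest $52.82; balance after payment $4,582.89.
Closed form: n = −ln(1 − rB₀/P)/ln(1+r) = −ln(0.67232)/ln(1.01125) ≈ 35.489, so the balance reaches zero during payment 36.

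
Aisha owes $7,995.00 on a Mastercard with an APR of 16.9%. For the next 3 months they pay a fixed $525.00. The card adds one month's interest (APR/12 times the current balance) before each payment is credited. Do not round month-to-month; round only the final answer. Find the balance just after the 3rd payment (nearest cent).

Monthly rate r = 16.9%/12 = 1.40833% = 0.0140833.
Each month: B ← B·(1+r) − $525.00.
Month 1: interest $112.60; balance after payment $7,582.60.
Month 2: interest $106.79; balance after payment $7,164.38.
Month 3: interest $100.90; balance after payment $6,740.28.

$6,740.28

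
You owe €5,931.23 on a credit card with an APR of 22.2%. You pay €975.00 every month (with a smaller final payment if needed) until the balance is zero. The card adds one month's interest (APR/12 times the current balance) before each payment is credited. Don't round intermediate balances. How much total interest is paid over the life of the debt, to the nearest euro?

€421

Monthly rate r = 22.2%/12 = 1.85% = 0.0185.
Payoff takes n = ⌈−ln(1 − rB₀/P)/ln(1+r)⌉ = ⌈6.513⌉ = 7 payments; the last is €502.61.
Total paid = 6·€975.00 + €502.61 = €6,352.61.
Total interest = total paid − principal = €6,352.61 − €5,931.23 = €421.38.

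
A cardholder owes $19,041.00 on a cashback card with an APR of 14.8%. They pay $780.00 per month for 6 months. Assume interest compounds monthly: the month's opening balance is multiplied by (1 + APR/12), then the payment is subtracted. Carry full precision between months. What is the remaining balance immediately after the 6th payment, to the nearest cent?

Monthly rate r = 14.8%/12 = 1.23333% = 0.0123333.
Each month: B ← B·(1+r) − $780.00.
Month 1: interest $234.84; balance after payment $18,495.84.
Month 2: interest $228.12; balance after payment $17,943.95.
Month 3: interest $221.31; balance after payment $17,385.26.
Month 4: interest $214.42; balance after payment $16,819.68.
Month 5: interest $207.44; balance after payment $16,247.12.
Month 6: interest $200.38; balance after payment $15,667.51.

$15,667.51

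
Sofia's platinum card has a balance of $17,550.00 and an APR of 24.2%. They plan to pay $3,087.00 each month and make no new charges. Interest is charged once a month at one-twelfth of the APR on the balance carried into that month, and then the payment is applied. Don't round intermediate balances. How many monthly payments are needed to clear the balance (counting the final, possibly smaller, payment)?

7 payments

Monthly rate r = 24.2%/12 = 2.01667% = 0.0201667.
Recurrence: B ← B·(1+r) − $3,087.00.
Month 1: interest $353.93; balance after payment $14,816.92.
Month 2: interest $298.81; balance after payment $12,028.73.
Closed form: n = −ln(1 − rB₀/P)/ln(1+r) = −ln(0.88535)/ln(1.02017) ≈ 6.099, so the balance reaches zero during payment 7.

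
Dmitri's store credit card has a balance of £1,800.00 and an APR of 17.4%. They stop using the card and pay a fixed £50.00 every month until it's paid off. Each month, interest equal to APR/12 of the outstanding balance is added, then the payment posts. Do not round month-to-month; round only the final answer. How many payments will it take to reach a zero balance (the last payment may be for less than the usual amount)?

52 months

Monthly rate r = 17.4%/12 = 1.45% = 0.0145.
Recurrence: B ← B·(1+r) − £50.00.
Month 1: interest £26.10; balance after payment £1,776.10.
Month 2: interest £25.75; balance after payment £1,751.85.
Closed form: n = −ln(1 − rB₀/P)/ln(1+r) = −ln(0.478)/ln(1.0145) ≈ 51.275, so the balance reaches zero during payment 52.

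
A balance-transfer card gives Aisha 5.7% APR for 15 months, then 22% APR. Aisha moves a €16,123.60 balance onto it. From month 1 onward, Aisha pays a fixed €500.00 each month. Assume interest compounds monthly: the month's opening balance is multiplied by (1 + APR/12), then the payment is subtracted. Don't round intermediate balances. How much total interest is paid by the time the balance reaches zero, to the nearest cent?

€3,250.90

Promo months 1–15 at r₀ = 5.7%/12 = 0.00475; months 16+ at r₁ = 22%/12 = 0.0183333.
After month 15: iterate B ← B·(1+r₀) − €500.00 for 15 months → €9,556.82.
Then at r₁ with €500.00/mo: n₂ = −ln(1 − r₁·B/P)/ln(1+r₁) ≈ 23.75 → 24 more payments.
Total paid = 38·€500.00 + €374.50 = €19,374.50; interest = €19,374.50 − €16,123.60 = €3,250.90.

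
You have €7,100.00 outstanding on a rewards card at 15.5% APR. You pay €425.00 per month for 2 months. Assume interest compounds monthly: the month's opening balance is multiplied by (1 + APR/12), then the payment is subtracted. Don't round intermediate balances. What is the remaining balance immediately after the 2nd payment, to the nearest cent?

€6,429.11

Monthly rate r = 15.5%/12 = 1.29167% = 0.0129167.
Each month: B ← B·(1+r) − €425.00.
Month 1: interest €91.71; balance after payment €6,766.71.
Month 2: interest €87.40; balance after payment €6,429.11.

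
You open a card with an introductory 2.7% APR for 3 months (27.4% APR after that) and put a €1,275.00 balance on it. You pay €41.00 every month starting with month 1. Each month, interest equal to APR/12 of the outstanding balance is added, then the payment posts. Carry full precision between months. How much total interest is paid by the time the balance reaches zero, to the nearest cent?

Promo months 1–3 at r₀ = 2.7%/12 = 0.00225; months 4+ at r₁ = 27.4%/12 = 0.0228333.
After month 3: iterate B ← B·(1+r₀) − €41.00 for 3 months → €1,160.35.
Then at r₁ with €41.00/mo: n₂ = −ln(1 − r₁·B/P)/ln(1+r₁) ≈ 46.02 → 47 more payments.
Total paid = 49·€41.00 + €0.98 = €2,009.98; interest = €2,009.98 − €1,275.00 = €734.98.

€734.98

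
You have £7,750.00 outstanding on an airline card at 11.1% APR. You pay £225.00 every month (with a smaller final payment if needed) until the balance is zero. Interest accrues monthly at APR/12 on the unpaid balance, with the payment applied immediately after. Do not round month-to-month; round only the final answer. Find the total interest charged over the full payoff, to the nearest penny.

£1,624.67

Monthly rate r = 11.1%/12 = 0.925% = 0.00925.
Payoff takes n = ⌈−ln(1 − rB₀/P)/ln(1+r)⌉ = ⌈41.664⌉ = 42 payments; the last is £149.67.
Total paid = 41·£225.00 + £149.67 = £9,374.67.
Total interest = total paid − principal = £9,374.67 − £7,750.00 = £1,624.67.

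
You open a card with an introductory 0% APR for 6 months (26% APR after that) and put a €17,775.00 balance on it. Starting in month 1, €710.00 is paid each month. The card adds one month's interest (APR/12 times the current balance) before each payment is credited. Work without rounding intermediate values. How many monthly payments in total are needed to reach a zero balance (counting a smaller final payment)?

31 payments

Promo months 1–6 at r₀ = 0%/12 = 0; months 7+ at r₁ = 26%/12 = 0.0216667.
After month 6 (no interest yet): B = €17,775.00 − 6·€710.00 = €13,515.00.
Then at r₁ with €710.00/mo: n₂ = −ln(1 − r₁·B/P)/ln(1+r₁) ≈ 24.81 → 25 more payments.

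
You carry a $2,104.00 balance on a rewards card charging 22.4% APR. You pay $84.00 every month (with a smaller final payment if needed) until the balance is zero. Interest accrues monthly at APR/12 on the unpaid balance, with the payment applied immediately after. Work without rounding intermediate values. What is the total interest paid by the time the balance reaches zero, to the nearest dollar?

$759

Monthly rate r = 22.4%/12 = 1.86667% = 0.0186667.
Payoff takes n = ⌈−ln(1 − rB₀/P)/ln(1+r)⌉ = ⌈34.079⌉ = 35 payments; the last is $6.69.
Total paid = 34·$84.00 + $6.69 = $2,862.69.
Total interest = total paid − principal = $2,862.69 − $2,104.00 = $758.69.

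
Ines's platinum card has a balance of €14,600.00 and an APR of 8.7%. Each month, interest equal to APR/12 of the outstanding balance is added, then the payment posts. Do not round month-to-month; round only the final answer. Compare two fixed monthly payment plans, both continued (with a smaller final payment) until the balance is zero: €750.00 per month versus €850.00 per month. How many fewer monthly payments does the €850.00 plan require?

3 fewer payments

Monthly rate r = 8.7%/12 = 0.725% = 0.00725.
At €750.00/mo: n = ⌈−ln(1 − rB₀/P)/ln(1+r)⌉ = 22 payments (last €45.92); total interest = total paid − €14,600.00 = €1,195.92.
At €850.00/mo: 19 payments (last €349.56); total interest €1,049.56.
Payments saved = 22 − 19 = 3.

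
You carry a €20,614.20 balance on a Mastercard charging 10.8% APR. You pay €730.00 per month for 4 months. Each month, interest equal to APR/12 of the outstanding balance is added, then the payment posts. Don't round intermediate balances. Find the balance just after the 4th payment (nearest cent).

€18,406.73

Monthly rate r = 10.8%/12 = 0.9% = 0.009.
Each month: B ← B·(1+r) − €730.00.
Month 1: interest €185.53; balance after payment €20,069.73.
Month 2: interest €180.63; balance after payment €19,520.36.
Month 3: interest €175.68; balance after payment €18,966.04.
Month 4: interest €170.69; balance after payment €18,406.73.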